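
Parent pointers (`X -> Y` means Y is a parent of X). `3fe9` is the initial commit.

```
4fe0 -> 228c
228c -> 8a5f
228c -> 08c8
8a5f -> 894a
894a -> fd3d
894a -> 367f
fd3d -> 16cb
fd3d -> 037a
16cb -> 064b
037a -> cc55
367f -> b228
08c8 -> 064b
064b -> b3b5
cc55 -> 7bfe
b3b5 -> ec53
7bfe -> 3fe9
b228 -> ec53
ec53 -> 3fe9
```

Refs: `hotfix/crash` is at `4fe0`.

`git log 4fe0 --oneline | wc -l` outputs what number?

16

Walking parent pointers from 4fe0: reachable set = {037a, 064b, 08c8, 16cb, 228c, 367f, 3fe9, 4fe0, 7bfe, 894a, 8a5f, b228, b3b5, cc55, ec53, fd3d}.
That is 16 commits.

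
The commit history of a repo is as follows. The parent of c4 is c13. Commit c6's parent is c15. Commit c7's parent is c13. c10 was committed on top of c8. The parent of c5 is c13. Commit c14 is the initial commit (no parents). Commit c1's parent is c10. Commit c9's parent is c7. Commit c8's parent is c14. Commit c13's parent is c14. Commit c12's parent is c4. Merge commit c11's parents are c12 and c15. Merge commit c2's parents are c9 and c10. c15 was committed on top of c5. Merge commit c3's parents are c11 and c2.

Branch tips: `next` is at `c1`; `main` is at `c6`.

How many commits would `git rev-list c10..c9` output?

Reachable from c9: {c13, c14, c7, c9}.
Reachable from c10: {c10, c14, c8}.
In c9's history but not c10's: {c13, c7, c9} — 3 commits.

3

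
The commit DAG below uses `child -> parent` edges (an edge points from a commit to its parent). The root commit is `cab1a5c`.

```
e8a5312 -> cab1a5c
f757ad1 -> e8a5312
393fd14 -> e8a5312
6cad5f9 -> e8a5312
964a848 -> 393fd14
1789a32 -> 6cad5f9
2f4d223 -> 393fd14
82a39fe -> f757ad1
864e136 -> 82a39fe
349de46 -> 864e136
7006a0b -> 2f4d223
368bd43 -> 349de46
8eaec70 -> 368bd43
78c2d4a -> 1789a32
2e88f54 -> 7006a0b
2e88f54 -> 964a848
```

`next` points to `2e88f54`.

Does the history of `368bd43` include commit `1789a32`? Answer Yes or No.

No

Ancestors of 368bd43: {349de46, 368bd43, 82a39fe, 864e136, cab1a5c, e8a5312, f757ad1}.
1789a32 is not in that set, so it is not an ancestor of 368bd43.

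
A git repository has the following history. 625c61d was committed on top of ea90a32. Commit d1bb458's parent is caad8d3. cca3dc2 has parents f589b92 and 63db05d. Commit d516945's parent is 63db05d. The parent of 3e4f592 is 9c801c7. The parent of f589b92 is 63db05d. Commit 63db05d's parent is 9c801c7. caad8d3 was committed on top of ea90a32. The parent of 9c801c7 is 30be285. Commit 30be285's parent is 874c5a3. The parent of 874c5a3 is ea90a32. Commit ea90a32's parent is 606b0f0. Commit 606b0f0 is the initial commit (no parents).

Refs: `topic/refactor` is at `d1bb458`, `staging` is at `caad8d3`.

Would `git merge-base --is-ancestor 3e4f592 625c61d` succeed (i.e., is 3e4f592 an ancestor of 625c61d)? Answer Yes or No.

No

Ancestors of 625c61d: {606b0f0, 625c61d, ea90a32}.
3e4f592 is not in that set, so it is not an ancestor of 625c61d.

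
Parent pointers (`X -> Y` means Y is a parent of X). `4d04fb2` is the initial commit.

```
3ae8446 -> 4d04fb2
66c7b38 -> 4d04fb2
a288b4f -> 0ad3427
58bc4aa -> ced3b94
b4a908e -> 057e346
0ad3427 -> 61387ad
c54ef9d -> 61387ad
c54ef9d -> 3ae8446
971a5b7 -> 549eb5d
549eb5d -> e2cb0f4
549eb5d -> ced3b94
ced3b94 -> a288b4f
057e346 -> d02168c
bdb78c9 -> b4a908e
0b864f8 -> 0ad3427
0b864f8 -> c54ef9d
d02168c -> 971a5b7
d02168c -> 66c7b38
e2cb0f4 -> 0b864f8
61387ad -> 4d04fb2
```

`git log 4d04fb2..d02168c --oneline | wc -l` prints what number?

Reachable from d02168c: {0ad3427, 0b864f8, 3ae8446, 4d04fb2, 549eb5d, 61387ad, 66c7b38, 971a5b7, a288b4f, c54ef9d, ced3b94, d02168c, e2cb0f4}.
Reachable from 4d04fb2: {4d04fb2}.
In d02168c's history but not 4d04fb2's: {0ad3427, 0b864f8, 3ae8446, 549eb5d, 61387ad, 66c7b38, 971a5b7, a288b4f, c54ef9d, ced3b94, d02168c, e2cb0f4} — 12 commits.

12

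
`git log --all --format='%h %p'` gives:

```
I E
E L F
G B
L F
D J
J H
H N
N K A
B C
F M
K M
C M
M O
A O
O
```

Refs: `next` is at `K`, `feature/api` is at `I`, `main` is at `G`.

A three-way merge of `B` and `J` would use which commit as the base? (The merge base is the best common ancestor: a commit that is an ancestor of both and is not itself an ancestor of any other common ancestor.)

M

Ancestors of B: {B, C, M, O}.
Ancestors of J: {A, H, J, K, M, N, O}.
Common ancestors: {M, O}.
Among these, M is not an ancestor of any other common ancestor — it is the merge base.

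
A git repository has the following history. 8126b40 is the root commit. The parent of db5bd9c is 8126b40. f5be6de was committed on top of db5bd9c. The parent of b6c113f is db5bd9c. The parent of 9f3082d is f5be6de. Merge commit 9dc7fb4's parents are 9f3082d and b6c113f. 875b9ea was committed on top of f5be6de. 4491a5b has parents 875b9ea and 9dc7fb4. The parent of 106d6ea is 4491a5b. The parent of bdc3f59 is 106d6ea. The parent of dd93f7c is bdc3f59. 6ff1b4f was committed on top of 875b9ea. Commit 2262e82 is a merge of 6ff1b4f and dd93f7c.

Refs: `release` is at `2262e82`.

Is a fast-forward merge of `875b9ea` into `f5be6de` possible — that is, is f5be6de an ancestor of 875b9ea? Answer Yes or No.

Yes

A fast-forward from f5be6de to 875b9ea is possible iff f5be6de is an ancestor of 875b9ea.
Ancestors of 875b9ea: {8126b40, 875b9ea, db5bd9c, f5be6de}.
f5be6de is among them, so fast-forward is possible.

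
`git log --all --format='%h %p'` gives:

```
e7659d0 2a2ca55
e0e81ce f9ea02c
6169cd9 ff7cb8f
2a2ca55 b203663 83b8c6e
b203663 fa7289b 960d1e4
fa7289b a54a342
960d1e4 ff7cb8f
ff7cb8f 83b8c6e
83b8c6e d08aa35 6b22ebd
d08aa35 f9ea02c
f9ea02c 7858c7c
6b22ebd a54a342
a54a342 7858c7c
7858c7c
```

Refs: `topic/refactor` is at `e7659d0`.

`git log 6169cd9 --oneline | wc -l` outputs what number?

8

Walking parent pointers from 6169cd9: reachable set = {6169cd9, 6b22ebd, 7858c7c, 83b8c6e, a54a342, d08aa35, f9ea02c, ff7cb8f}.
That is 8 commits.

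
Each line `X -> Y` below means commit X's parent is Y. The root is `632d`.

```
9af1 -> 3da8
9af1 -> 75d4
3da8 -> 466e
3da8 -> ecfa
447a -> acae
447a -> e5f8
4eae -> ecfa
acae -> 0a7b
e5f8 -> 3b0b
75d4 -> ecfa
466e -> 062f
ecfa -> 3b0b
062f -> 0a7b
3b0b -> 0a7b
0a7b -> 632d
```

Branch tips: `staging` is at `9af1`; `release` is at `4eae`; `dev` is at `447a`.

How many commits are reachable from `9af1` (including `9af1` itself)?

9

Walking parent pointers from 9af1: reachable set = {062f, 0a7b, 3b0b, 3da8, 466e, 632d, 75d4, 9af1, ecfa}.
That is 9 commits.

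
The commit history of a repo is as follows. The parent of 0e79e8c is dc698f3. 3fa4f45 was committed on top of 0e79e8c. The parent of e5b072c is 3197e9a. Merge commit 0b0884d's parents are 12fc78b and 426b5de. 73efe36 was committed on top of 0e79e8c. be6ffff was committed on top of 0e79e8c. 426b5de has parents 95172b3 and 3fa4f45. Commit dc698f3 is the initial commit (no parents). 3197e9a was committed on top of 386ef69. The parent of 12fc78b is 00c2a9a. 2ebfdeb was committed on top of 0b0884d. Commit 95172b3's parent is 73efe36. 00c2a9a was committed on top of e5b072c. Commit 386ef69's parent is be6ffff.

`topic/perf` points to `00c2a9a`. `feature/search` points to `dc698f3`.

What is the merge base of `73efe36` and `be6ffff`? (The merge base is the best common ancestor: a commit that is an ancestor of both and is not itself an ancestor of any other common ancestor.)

0e79e8c

Ancestors of 73efe36: {0e79e8c, 73efe36, dc698f3}.
Ancestors of be6ffff: {0e79e8c, be6ffff, dc698f3}.
Common ancestors: {0e79e8c, dc698f3}.
Among these, 0e79e8c is not an ancestor of any other common ancestor — it is the merge base.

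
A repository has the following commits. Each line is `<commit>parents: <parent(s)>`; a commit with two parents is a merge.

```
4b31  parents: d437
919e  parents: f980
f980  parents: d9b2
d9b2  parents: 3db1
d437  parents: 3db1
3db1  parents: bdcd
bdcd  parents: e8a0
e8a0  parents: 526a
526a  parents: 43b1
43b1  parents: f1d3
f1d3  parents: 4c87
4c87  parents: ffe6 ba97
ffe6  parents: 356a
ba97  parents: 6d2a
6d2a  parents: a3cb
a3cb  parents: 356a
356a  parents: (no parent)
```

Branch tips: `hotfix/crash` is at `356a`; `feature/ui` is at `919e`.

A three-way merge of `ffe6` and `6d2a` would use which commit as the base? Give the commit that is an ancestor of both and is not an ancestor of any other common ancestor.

356a

Ancestors of ffe6: {356a, ffe6}.
Ancestors of 6d2a: {356a, 6d2a, a3cb}.
Common ancestors: {356a}.
The only common ancestor is 356a, so it is the merge base.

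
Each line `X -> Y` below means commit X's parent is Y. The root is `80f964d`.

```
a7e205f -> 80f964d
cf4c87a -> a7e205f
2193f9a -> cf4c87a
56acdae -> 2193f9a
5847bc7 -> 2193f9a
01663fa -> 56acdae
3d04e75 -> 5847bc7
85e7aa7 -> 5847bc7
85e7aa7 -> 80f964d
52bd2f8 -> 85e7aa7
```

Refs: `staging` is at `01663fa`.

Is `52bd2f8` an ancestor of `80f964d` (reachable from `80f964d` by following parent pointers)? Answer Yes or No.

Ancestors of 80f964d: {80f964d}.
52bd2f8 is not in that set, so it is not an ancestor of 80f964d.

No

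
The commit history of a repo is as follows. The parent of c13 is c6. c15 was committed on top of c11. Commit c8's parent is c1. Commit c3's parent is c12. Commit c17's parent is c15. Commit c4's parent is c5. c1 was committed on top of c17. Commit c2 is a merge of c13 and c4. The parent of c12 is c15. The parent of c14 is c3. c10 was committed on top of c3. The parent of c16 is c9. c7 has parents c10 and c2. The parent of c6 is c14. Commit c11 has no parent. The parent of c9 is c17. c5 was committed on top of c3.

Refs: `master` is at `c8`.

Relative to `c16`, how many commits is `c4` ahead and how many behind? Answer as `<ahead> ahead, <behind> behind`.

Reachable from c4: {c11, c12, c15, c3, c4, c5}.
Reachable from c16: {c11, c15, c16, c17, c9}.
Only in c4's history (ahead): {c12, c3, c4, c5} — 4.
Only in c16's history (behind): {c16, c17, c9} — 3.

4 ahead, 3 behind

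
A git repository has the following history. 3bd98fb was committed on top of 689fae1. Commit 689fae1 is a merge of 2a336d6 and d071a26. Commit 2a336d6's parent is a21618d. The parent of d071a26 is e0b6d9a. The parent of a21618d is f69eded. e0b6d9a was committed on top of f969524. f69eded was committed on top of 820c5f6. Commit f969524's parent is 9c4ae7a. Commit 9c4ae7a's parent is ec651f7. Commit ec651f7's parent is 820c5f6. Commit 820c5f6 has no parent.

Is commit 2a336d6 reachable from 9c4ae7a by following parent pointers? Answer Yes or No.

Ancestors of 9c4ae7a: {820c5f6, 9c4ae7a, ec651f7}.
2a336d6 is not in that set, so it is not an ancestor of 9c4ae7a.

No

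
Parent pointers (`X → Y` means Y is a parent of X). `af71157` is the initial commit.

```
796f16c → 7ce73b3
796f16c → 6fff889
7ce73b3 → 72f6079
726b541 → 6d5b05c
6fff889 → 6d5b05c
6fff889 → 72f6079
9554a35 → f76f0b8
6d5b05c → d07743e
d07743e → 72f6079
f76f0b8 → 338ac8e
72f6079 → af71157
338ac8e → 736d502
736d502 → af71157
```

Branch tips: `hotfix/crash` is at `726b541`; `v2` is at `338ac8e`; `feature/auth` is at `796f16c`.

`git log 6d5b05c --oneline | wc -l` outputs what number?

4

Walking parent pointers from 6d5b05c: reachable set = {6d5b05c, 72f6079, af71157, d07743e}.
That is 4 commits.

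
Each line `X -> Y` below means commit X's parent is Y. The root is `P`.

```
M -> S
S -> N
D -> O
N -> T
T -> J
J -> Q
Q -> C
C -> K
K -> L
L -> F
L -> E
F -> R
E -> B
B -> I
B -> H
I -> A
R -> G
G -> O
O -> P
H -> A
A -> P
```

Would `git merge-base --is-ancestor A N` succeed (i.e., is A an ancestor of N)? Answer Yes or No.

Yes

Ancestors of N (commits reachable by following parents): {A, B, C, E, F, G, H, I, J, K, L, N, O, P, Q, R, T}.
A is in that set, so it is an ancestor of N.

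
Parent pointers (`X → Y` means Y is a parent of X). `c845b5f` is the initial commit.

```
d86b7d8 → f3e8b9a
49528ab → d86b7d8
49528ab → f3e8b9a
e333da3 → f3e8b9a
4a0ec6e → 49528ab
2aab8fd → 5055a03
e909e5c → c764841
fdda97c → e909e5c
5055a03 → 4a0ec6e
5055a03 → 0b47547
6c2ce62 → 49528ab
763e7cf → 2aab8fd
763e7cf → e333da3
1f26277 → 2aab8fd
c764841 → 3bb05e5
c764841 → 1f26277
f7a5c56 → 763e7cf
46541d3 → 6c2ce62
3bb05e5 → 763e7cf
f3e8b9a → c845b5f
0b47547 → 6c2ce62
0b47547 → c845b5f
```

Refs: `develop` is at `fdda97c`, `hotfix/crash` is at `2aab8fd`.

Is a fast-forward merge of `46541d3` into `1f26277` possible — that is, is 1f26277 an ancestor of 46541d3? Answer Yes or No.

A fast-forward from 1f26277 to 46541d3 is possible iff 1f26277 is an ancestor of 46541d3.
Ancestors of 46541d3: {46541d3, 49528ab, 6c2ce62, c845b5f, d86b7d8, f3e8b9a}.
1f26277 is not among them, so fast-forward is not possible.

No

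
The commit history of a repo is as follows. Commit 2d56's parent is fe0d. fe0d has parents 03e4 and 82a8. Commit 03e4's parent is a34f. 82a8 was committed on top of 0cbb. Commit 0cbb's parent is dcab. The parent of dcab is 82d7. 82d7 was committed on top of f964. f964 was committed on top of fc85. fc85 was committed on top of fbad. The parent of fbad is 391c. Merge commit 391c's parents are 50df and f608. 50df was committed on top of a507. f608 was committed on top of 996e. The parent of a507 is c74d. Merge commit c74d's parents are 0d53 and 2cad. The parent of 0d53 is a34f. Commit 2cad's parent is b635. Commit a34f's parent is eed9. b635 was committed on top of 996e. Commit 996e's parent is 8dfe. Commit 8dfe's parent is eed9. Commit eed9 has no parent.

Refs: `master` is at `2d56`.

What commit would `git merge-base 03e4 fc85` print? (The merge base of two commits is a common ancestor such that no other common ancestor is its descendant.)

a34f

Ancestors of 03e4: {03e4, a34f, eed9}.
Ancestors of fc85: {0d53, 2cad, 391c, 50df, 8dfe, 996e, a34f, a507, b635, c74d, eed9, f608, fbad, fc85}.
Common ancestors: {a34f, eed9}.
Among these, a34f is not an ancestor of any other common ancestor — it is the merge base.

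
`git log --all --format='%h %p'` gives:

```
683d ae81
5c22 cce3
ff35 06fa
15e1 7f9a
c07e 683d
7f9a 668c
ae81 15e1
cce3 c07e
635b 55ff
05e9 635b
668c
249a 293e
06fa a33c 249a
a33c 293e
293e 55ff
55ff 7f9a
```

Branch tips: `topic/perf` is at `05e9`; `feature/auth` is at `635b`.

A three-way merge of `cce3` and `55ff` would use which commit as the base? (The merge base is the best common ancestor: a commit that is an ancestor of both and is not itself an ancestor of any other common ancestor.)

7f9a

Ancestors of cce3: {15e1, 668c, 683d, 7f9a, ae81, c07e, cce3}.
Ancestors of 55ff: {55ff, 668c, 7f9a}.
Common ancestors: {668c, 7f9a}.
Among these, 7f9a is not an ancestor of any other common ancestor — it is the merge base.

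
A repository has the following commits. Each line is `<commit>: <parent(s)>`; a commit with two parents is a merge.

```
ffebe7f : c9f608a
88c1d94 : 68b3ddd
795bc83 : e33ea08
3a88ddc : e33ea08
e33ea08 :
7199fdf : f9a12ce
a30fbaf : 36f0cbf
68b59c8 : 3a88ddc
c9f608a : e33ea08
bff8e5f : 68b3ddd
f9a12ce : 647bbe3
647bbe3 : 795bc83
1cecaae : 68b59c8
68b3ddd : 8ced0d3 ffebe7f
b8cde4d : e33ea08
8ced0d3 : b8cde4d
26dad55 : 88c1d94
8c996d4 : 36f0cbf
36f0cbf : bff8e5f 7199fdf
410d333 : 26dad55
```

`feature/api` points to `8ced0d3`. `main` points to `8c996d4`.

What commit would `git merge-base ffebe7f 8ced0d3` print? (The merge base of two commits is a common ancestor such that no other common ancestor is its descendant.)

Ancestors of ffebe7f: {c9f608a, e33ea08, ffebe7f}.
Ancestors of 8ced0d3: {8ced0d3, b8cde4d, e33ea08}.
Common ancestors: {e33ea08}.
The only common ancestor is e33ea08, so it is the merge base.

e33ea08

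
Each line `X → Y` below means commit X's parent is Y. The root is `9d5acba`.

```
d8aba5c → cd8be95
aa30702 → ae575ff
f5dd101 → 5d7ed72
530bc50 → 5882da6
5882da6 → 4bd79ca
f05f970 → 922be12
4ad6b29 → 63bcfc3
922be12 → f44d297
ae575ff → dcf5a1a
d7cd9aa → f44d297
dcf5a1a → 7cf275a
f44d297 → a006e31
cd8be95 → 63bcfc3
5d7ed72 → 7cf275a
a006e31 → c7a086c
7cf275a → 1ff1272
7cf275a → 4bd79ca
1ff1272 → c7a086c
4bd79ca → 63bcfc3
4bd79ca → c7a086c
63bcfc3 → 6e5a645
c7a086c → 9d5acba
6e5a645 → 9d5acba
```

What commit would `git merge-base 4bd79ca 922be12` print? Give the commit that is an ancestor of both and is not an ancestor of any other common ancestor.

c7a086c

Ancestors of 4bd79ca: {4bd79ca, 63bcfc3, 6e5a645, 9d5acba, c7a086c}.
Ancestors of 922be12: {922be12, 9d5acba, a006e31, c7a086c, f44d297}.
Common ancestors: {9d5acba, c7a086c}.
Among these, c7a086c is not an ancestor of any other common ancestor — it is the merge base.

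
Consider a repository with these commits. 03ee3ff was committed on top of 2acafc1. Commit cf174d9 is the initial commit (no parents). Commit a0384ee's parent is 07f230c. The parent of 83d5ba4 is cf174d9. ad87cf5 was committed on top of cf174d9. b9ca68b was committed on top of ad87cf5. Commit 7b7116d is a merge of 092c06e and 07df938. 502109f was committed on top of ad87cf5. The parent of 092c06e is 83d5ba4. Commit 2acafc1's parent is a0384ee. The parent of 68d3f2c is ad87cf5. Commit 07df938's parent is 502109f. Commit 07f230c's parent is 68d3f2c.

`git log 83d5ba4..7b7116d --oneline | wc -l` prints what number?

Reachable from 7b7116d: {07df938, 092c06e, 502109f, 7b7116d, 83d5ba4, ad87cf5, cf174d9}.
Reachable from 83d5ba4: {83d5ba4, cf174d9}.
In 7b7116d's history but not 83d5ba4's: {07df938, 092c06e, 502109f, 7b7116d, ad87cf5} — 5 commits.

5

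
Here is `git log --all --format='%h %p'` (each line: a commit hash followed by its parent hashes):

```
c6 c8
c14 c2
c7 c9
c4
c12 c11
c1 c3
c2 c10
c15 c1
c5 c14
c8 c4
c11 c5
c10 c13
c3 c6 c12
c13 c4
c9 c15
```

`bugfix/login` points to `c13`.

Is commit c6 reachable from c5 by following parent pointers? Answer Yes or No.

No

Ancestors of c5: {c10, c13, c14, c2, c4, c5}.
c6 is not in that set, so it is not an ancestor of c5.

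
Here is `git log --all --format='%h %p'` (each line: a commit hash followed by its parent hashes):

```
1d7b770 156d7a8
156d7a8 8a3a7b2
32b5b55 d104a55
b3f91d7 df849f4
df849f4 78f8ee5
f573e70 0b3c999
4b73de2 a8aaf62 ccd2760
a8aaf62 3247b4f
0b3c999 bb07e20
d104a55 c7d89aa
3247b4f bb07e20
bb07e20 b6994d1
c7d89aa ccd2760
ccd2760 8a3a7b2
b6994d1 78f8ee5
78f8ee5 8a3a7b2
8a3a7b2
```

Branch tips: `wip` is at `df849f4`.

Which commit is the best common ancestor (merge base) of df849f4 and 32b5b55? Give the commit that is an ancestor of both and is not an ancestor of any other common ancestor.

8a3a7b2

Ancestors of df849f4: {78f8ee5, 8a3a7b2, df849f4}.
Ancestors of 32b5b55: {32b5b55, 8a3a7b2, c7d89aa, ccd2760, d104a55}.
Common ancestors: {8a3a7b2}.
The only common ancestor is 8a3a7b2, so it is the merge base.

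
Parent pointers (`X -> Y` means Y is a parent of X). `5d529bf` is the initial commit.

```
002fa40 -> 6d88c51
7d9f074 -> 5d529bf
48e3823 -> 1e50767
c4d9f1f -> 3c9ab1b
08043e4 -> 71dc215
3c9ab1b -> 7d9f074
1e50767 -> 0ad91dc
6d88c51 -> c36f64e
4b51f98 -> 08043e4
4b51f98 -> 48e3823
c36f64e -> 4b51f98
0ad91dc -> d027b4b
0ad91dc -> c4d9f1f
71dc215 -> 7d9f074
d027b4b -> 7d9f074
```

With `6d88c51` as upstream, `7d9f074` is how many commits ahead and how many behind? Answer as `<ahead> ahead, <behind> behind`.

0 ahead, 11 behind

Reachable from 7d9f074: {5d529bf, 7d9f074}.
Reachable from 6d88c51: {08043e4, 0ad91dc, 1e50767, 3c9ab1b, 48e3823, 4b51f98, 5d529bf, 6d88c51, 71dc215, 7d9f074, c36f64e, c4d9f1f, d027b4b}.
Only in 7d9f074's history (ahead): {} — 0.
Only in 6d88c51's history (behind): {08043e4, 0ad91dc, 1e50767, 3c9ab1b, 48e3823, 4b51f98, 6d88c51, 71dc215, c36f64e, c4d9f1f, d027b4b} — 11.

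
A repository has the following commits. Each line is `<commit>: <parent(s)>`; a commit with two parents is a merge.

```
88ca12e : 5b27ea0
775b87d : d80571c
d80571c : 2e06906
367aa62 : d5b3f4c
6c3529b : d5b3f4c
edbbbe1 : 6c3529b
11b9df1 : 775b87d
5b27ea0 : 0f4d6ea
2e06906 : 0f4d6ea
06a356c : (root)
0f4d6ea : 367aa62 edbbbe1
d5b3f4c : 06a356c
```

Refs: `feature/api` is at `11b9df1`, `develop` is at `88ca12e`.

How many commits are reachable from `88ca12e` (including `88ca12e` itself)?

Walking parent pointers from 88ca12e: reachable set = {06a356c, 0f4d6ea, 367aa62, 5b27ea0, 6c3529b, 88ca12e, d5b3f4c, edbbbe1}.
That is 8 commits.

8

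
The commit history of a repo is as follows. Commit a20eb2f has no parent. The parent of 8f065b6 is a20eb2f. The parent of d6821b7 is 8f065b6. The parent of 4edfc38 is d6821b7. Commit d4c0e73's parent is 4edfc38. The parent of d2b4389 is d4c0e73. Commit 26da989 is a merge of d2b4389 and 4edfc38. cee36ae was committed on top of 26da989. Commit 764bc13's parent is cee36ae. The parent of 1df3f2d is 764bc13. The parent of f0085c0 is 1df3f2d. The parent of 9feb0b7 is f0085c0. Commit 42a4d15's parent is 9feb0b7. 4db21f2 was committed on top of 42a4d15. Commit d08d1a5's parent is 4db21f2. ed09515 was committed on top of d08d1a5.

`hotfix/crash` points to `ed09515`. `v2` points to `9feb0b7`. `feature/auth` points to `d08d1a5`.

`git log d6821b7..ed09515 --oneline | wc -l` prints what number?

13

Reachable from ed09515: {1df3f2d, 26da989, 42a4d15, 4db21f2, 4edfc38, 764bc13, 8f065b6, 9feb0b7, a20eb2f, cee36ae, d08d1a5, d2b4389, d4c0e73, d6821b7, ed09515, f0085c0}.
Reachable from d6821b7: {8f065b6, a20eb2f, d6821b7}.
In ed09515's history but not d6821b7's: {1df3f2d, 26da989, 42a4d15, 4db21f2, 4edfc38, 764bc13, 9feb0b7, cee36ae, d08d1a5, d2b4389, d4c0e73, ed09515, f0085c0} — 13 commits.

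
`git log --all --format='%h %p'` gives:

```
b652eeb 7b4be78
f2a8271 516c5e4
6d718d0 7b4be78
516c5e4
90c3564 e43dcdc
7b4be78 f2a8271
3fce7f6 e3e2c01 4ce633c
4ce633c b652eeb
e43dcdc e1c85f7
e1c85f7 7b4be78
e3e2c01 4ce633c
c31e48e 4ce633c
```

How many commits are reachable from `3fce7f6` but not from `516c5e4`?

6

Reachable from 3fce7f6: {3fce7f6, 4ce633c, 516c5e4, 7b4be78, b652eeb, e3e2c01, f2a8271}.
Reachable from 516c5e4: {516c5e4}.
In 3fce7f6's history but not 516c5e4's: {3fce7f6, 4ce633c, 7b4be78, b652eeb, e3e2c01, f2a8271} — 6 commits.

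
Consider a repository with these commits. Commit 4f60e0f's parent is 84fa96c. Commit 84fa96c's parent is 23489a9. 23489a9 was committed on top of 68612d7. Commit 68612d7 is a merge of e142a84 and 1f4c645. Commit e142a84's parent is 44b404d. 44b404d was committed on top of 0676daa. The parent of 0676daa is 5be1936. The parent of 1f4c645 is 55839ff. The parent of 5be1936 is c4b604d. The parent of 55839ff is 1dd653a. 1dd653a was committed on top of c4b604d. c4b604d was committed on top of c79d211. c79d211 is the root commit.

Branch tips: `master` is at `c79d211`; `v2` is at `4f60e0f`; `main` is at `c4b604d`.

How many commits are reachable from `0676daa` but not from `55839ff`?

2

Reachable from 0676daa: {0676daa, 5be1936, c4b604d, c79d211}.
Reachable from 55839ff: {1dd653a, 55839ff, c4b604d, c79d211}.
In 0676daa's history but not 55839ff's: {0676daa, 5be1936} — 2 commits.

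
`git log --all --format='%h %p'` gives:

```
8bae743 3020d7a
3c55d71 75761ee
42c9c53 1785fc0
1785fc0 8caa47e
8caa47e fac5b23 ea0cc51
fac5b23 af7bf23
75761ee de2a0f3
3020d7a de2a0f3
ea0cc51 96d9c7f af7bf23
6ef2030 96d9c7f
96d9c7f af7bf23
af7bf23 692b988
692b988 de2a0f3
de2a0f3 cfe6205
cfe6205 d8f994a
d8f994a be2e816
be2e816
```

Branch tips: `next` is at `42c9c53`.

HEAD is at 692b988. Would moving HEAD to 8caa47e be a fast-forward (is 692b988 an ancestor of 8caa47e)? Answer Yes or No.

Yes

A fast-forward from 692b988 to 8caa47e is possible iff 692b988 is an ancestor of 8caa47e.
Ancestors of 8caa47e: {692b988, 8caa47e, 96d9c7f, af7bf23, be2e816, cfe6205, d8f994a, de2a0f3, ea0cc51, fac5b23}.
692b988 is among them, so fast-forward is possible.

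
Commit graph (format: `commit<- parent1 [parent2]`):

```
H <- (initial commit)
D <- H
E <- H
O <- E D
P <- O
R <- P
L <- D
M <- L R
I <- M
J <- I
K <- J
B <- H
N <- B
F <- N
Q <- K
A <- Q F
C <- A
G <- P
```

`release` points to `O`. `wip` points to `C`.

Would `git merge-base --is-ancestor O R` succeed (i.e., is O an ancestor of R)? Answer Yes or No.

Yes

Ancestors of R (commits reachable by following parents): {D, E, H, O, P, R}.
O is in that set, so it is an ancestor of R.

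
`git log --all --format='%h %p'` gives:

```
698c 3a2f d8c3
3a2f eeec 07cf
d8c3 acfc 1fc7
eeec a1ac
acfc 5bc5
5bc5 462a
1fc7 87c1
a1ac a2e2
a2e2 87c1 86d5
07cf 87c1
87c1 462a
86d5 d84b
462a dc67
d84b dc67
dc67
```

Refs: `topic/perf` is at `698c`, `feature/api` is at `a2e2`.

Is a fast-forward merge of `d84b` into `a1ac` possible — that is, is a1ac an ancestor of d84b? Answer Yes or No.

No

A fast-forward from a1ac to d84b is possible iff a1ac is an ancestor of d84b.
Ancestors of d84b: {d84b, dc67}.
a1ac is not among them, so fast-forward is not possible.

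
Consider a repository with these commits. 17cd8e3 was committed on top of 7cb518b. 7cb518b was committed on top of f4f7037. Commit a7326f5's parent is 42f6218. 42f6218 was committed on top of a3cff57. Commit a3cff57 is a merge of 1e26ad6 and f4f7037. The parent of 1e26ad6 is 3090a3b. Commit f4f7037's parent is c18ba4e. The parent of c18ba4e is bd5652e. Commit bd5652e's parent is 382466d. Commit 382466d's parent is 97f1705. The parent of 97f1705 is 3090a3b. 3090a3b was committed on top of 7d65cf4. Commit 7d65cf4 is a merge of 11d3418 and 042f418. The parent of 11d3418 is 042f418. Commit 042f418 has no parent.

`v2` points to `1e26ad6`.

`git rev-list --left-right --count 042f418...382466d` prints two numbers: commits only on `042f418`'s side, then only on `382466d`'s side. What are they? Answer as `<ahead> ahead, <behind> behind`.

0 ahead, 5 behind

Reachable from 042f418: {042f418}.
Reachable from 382466d: {042f418, 11d3418, 3090a3b, 382466d, 7d65cf4, 97f1705}.
Only in 042f418's history (ahead): {} — 0.
Only in 382466d's history (behind): {11d3418, 3090a3b, 382466d, 7d65cf4, 97f1705} — 5.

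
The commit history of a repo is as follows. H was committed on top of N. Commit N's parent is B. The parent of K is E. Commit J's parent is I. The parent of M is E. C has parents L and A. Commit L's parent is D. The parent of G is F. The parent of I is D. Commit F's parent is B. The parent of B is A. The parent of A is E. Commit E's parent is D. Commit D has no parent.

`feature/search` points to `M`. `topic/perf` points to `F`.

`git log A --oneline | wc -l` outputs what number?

3

Walking parent pointers from A: reachable set = {A, D, E}.
That is 3 commits.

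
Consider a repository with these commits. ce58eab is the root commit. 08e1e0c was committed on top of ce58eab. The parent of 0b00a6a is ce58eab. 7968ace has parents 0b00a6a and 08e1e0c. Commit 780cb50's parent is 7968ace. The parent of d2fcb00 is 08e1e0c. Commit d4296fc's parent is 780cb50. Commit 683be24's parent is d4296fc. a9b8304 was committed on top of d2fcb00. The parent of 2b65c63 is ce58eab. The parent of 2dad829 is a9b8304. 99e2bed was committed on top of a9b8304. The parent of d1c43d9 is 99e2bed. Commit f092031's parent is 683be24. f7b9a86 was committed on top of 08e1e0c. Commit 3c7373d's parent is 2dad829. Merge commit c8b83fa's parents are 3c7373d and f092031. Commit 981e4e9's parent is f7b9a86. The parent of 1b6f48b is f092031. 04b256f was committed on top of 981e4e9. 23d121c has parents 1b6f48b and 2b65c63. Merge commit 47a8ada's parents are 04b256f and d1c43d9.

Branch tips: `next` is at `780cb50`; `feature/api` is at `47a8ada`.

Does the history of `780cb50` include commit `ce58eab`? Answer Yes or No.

Ancestors of 780cb50 (commits reachable by following parents): {08e1e0c, 0b00a6a, 780cb50, 7968ace, ce58eab}.
ce58eab is in that set, so it is an ancestor of 780cb50.

Yes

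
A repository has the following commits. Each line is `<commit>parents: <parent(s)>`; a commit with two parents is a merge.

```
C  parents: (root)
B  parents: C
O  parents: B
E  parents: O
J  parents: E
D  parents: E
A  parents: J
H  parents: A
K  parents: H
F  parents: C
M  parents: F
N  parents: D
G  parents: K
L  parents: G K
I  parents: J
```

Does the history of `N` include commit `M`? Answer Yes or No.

Ancestors of N: {B, C, D, E, N, O}.
M is not in that set, so it is not an ancestor of N.

No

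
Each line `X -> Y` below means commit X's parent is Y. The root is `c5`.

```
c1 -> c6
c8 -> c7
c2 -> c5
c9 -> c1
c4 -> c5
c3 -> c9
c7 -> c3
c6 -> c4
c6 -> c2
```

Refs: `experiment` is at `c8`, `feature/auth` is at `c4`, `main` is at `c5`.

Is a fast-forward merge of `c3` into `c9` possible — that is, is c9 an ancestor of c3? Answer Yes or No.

Yes

A fast-forward from c9 to c3 is possible iff c9 is an ancestor of c3.
Ancestors of c3: {c1, c2, c3, c4, c5, c6, c9}.
c9 is among them, so fast-forward is possible.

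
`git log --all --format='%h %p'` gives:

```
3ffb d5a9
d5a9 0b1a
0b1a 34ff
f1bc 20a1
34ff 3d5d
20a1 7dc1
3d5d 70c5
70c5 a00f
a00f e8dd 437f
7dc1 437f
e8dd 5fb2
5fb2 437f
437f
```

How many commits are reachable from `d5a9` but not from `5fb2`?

7

Reachable from d5a9: {0b1a, 34ff, 3d5d, 437f, 5fb2, 70c5, a00f, d5a9, e8dd}.
Reachable from 5fb2: {437f, 5fb2}.
In d5a9's history but not 5fb2's: {0b1a, 34ff, 3d5d, 70c5, a00f, d5a9, e8dd} — 7 commits.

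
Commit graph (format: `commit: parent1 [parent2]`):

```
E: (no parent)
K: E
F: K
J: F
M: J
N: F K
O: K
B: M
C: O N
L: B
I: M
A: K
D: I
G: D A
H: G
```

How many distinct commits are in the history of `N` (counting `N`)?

4

Walking parent pointers from N: reachable set = {E, F, K, N}.
That is 4 commits.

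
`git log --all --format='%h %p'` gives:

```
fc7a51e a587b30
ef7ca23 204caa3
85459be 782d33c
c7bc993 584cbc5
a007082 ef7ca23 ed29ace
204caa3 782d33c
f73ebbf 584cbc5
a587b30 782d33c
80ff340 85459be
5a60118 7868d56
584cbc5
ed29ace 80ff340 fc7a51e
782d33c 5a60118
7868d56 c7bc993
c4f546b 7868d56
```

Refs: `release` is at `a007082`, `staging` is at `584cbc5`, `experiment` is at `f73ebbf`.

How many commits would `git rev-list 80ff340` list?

7

Walking parent pointers from 80ff340: reachable set = {584cbc5, 5a60118, 782d33c, 7868d56, 80ff340, 85459be, c7bc993}.
That is 7 commits.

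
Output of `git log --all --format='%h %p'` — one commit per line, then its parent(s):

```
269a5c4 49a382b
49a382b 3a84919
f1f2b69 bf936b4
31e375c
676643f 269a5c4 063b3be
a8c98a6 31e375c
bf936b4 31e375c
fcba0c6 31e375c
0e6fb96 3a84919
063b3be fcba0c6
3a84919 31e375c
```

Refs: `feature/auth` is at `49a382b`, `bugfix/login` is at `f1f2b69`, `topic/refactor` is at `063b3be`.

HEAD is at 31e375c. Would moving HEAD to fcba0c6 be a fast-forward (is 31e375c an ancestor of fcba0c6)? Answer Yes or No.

Yes

A fast-forward from 31e375c to fcba0c6 is possible iff 31e375c is an ancestor of fcba0c6.
Ancestors of fcba0c6: {31e375c, fcba0c6}.
31e375c is among them, so fast-forward is possible.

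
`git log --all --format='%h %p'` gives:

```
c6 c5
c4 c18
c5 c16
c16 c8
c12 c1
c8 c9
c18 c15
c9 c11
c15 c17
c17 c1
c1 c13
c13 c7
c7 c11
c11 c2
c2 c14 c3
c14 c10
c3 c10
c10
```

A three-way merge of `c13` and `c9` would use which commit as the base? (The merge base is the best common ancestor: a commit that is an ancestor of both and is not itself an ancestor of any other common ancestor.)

Ancestors of c13: {c10, c11, c13, c14, c2, c3, c7}.
Ancestors of c9: {c10, c11, c14, c2, c3, c9}.
Common ancestors: {c10, c11, c14, c2, c3}.
Among these, c11 is not an ancestor of any other common ancestor — it is the merge base.

c11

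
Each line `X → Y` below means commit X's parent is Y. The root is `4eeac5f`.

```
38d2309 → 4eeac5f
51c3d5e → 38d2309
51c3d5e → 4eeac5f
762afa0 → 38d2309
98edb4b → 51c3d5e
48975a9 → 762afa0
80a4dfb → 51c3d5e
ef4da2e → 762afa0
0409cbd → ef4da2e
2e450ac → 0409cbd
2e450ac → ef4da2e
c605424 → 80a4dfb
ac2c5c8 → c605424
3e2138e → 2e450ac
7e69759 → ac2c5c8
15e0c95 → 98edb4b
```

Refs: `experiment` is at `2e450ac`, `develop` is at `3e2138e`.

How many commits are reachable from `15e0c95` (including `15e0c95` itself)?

Walking parent pointers from 15e0c95: reachable set = {15e0c95, 38d2309, 4eeac5f, 51c3d5e, 98edb4b}.
That is 5 commits.

5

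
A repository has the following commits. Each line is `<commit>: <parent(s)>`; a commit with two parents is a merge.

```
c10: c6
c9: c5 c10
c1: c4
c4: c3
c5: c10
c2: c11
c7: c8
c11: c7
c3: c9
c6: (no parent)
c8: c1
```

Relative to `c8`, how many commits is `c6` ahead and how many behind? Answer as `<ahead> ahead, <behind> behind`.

0 ahead, 7 behind

Reachable from c6: {c6}.
Reachable from c8: {c1, c10, c3, c4, c5, c6, c8, c9}.
Only in c6's history (ahead): {} — 0.
Only in c8's history (behind): {c1, c10, c3, c4, c5, c8, c9} — 7.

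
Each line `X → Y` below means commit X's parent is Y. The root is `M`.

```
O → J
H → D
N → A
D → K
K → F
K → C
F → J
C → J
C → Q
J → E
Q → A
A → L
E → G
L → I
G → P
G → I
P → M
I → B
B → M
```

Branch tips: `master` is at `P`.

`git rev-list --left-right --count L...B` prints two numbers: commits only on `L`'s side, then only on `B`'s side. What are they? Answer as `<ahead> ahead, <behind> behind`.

Reachable from L: {B, I, L, M}.
Reachable from B: {B, M}.
Only in L's history (ahead): {I, L} — 2.
Only in B's history (behind): {} — 0.

2 ahead, 0 behind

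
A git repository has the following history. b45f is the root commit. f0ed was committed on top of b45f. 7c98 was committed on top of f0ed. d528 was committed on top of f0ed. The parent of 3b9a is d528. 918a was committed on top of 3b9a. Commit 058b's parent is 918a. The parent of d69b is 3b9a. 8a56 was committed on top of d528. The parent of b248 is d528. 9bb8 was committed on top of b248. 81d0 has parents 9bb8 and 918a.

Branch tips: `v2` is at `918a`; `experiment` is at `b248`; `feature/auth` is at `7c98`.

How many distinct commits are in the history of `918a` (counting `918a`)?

5

Walking parent pointers from 918a: reachable set = {3b9a, 918a, b45f, d528, f0ed}.
That is 5 commits.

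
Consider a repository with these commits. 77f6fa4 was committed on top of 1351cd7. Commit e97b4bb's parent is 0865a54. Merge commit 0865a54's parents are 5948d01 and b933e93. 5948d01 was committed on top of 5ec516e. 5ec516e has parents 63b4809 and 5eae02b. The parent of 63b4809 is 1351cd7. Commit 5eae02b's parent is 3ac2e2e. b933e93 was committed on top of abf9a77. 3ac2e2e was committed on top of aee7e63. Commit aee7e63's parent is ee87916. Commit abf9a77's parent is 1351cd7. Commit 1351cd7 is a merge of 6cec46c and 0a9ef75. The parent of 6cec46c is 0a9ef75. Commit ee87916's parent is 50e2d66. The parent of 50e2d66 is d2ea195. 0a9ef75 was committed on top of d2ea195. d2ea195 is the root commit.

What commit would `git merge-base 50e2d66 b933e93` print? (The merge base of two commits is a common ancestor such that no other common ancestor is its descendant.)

d2ea195

Ancestors of 50e2d66: {50e2d66, d2ea195}.
Ancestors of b933e93: {0a9ef75, 1351cd7, 6cec46c, abf9a77, b933e93, d2ea195}.
Common ancestors: {d2ea195}.
The only common ancestor is d2ea195, so it is the merge base.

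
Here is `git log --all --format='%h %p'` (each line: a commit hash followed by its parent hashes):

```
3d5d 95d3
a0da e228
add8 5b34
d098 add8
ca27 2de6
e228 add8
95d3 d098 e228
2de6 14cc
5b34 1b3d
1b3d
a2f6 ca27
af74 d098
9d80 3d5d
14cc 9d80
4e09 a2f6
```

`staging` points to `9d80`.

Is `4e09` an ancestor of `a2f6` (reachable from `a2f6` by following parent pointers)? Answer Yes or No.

Ancestors of a2f6: {14cc, 1b3d, 2de6, 3d5d, 5b34, 95d3, 9d80, a2f6, add8, ca27, d098, e228}.
4e09 is not in that set, so it is not an ancestor of a2f6.

No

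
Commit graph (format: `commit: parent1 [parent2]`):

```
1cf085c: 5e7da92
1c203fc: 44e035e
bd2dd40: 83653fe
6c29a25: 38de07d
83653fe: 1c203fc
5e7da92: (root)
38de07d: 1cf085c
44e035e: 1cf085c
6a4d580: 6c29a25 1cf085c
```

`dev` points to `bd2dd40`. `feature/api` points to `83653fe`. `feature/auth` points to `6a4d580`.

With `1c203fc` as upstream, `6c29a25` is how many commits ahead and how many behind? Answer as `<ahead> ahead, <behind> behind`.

2 ahead, 2 behind

Reachable from 6c29a25: {1cf085c, 38de07d, 5e7da92, 6c29a25}.
Reachable from 1c203fc: {1c203fc, 1cf085c, 44e035e, 5e7da92}.
Only in 6c29a25's history (ahead): {38de07d, 6c29a25} — 2.
Only in 1c203fc's history (behind): {1c203fc, 44e035e} — 2.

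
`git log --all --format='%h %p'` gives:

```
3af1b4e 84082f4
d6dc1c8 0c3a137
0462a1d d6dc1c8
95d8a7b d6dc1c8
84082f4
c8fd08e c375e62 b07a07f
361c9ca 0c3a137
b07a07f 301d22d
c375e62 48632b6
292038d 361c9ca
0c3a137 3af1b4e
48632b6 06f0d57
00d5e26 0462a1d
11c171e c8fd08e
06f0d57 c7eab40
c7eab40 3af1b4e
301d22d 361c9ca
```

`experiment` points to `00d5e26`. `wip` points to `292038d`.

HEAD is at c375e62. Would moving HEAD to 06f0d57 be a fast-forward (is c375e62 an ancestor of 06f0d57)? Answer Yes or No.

A fast-forward from c375e62 to 06f0d57 is possible iff c375e62 is an ancestor of 06f0d57.
Ancestors of 06f0d57: {06f0d57, 3af1b4e, 84082f4, c7eab40}.
c375e62 is not among them, so fast-forward is not possible.

No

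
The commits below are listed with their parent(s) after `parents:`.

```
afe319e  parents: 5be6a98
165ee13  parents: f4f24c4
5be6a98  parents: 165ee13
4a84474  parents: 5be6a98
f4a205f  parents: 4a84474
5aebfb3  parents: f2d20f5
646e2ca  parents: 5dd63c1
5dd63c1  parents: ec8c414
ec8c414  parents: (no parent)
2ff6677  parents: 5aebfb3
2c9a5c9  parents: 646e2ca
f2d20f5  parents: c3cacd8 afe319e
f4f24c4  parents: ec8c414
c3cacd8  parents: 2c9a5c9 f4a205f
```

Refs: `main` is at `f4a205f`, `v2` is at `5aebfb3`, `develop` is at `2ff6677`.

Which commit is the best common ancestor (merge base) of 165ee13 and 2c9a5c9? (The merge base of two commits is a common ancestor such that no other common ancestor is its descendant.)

Ancestors of 165ee13: {165ee13, ec8c414, f4f24c4}.
Ancestors of 2c9a5c9: {2c9a5c9, 5dd63c1, 646e2ca, ec8c414}.
Common ancestors: {ec8c414}.
The only common ancestor is ec8c414, so it is the merge base.

ec8c414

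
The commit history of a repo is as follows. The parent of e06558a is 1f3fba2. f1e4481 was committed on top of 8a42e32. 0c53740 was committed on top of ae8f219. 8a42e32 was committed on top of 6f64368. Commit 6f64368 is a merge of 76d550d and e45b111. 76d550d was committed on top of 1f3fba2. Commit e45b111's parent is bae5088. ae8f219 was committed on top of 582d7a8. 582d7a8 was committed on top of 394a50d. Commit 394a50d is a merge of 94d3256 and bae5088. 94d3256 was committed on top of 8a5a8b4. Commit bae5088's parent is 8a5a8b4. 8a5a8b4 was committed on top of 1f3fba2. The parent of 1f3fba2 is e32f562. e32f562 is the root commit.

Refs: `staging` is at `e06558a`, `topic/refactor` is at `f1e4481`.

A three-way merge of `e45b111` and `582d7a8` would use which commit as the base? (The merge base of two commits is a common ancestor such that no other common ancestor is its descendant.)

bae5088

Ancestors of e45b111: {1f3fba2, 8a5a8b4, bae5088, e32f562, e45b111}.
Ancestors of 582d7a8: {1f3fba2, 394a50d, 582d7a8, 8a5a8b4, 94d3256, bae5088, e32f562}.
Common ancestors: {1f3fba2, 8a5a8b4, bae5088, e32f562}.
Among these, bae5088 is not an ancestor of any other common ancestor — it is the merge base.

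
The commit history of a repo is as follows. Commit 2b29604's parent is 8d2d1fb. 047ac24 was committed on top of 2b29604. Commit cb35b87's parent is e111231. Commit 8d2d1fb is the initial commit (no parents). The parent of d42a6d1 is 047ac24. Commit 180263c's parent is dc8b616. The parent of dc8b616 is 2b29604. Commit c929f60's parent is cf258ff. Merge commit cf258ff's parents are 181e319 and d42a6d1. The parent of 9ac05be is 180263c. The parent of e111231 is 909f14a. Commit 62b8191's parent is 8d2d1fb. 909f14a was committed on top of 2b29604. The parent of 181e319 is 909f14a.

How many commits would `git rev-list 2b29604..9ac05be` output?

3

Reachable from 9ac05be: {180263c, 2b29604, 8d2d1fb, 9ac05be, dc8b616}.
Reachable from 2b29604: {2b29604, 8d2d1fb}.
In 9ac05be's history but not 2b29604's: {180263c, 9ac05be, dc8b616} — 3 commits.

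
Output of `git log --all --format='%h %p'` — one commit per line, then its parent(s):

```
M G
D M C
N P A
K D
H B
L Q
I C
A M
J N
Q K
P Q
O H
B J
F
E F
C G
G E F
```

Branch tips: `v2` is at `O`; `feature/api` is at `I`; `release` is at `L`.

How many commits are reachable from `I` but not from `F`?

Reachable from I: {C, E, F, G, I}.
Reachable from F: {F}.
In I's history but not F's: {C, E, G, I} — 4 commits.

4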